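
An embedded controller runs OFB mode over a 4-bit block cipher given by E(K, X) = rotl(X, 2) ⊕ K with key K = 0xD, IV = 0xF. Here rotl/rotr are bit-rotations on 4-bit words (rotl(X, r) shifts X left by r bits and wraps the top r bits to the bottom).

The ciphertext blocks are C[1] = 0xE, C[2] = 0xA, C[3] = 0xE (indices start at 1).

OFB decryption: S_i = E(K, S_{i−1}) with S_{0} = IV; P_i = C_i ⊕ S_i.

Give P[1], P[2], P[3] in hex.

P[1]: S = E(K, 0xF) = 0x2; 0xE ⊕ 0x2 = 0xC.
P[2]: S = E(K, 0x2) = 0x5; 0xA ⊕ 0x5 = 0xF.
P[3]: S = E(K, 0x5) = 0x8; 0xE ⊕ 0x8 = 0x6.

P[1] = 0xC, P[2] = 0xF, P[3] = 0x6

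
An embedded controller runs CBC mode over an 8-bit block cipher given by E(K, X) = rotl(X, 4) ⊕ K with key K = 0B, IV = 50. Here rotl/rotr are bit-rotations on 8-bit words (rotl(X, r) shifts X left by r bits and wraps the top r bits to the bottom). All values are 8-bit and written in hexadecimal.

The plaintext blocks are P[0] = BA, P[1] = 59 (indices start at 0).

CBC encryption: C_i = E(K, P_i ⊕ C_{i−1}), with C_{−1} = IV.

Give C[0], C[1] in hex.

C[0]: P[0] ⊕ 50 = EA; E(K, EA) = A5.
C[1]: P[1] ⊕ A5 = FC; E(K, FC) = C4.

C[0] = A5, C[1] = C4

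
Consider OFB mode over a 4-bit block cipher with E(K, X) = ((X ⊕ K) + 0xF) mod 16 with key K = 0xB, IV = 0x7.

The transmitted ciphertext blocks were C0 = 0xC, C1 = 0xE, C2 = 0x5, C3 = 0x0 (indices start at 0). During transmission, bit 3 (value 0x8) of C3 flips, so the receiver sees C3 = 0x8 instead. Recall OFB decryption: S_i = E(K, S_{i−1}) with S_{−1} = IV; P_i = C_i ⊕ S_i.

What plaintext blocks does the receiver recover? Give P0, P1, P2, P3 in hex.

Only C3 changed, to 0x8. In OFB, a change in C_i flips the same bit in P_i only; the keystream is unaffected. Decrypting the received ciphertext:
P0: S = E(K, 0x7) = 0xB; 0xC ⊕ 0xB = 0x7.
P1: S = E(K, 0xB) = 0xF; 0xE ⊕ 0xF = 0x1.
P2: S = E(K, 0xF) = 0x3; 0x5 ⊕ 0x3 = 0x6.
P3: S = E(K, 0x3) = 0x7; 0x8 ⊕ 0x7 = 0xF.
Blocks that differ from the original plaintext: P3.

P0 = 0x7, P1 = 0x1, P2 = 0x6, P3 = 0xF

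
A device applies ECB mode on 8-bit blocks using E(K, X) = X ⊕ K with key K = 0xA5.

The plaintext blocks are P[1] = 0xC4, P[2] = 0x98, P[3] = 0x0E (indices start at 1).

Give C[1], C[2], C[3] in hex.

C[1] = 0x61, C[2] = 0x3D, C[3] = 0xAB

ECB encryption: C_i = E(K, P_i).
C[1]: E(K, 0xC4) = 0x61.
C[2]: E(K, 0x98) = 0x3D.
C[3]: E(K, 0x0E) = 0xAB.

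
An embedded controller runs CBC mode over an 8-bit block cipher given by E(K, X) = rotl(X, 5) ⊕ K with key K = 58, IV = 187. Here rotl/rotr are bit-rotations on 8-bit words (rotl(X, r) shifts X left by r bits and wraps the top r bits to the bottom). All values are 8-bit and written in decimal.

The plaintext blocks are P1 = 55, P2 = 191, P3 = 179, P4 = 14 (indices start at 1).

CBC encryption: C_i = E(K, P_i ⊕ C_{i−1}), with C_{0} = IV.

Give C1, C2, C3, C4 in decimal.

C1 = 171, C2 = 184, C3 = 91, C4 = 144

C1: P1 ⊕ 187 = 140; E(K, 140) = 171.
C2: P2 ⊕ 171 = 20; E(K, 20) = 184.
C3: P3 ⊕ 184 = 11; E(K, 11) = 91.
C4: P4 ⊕ 91 = 85; E(K, 85) = 144.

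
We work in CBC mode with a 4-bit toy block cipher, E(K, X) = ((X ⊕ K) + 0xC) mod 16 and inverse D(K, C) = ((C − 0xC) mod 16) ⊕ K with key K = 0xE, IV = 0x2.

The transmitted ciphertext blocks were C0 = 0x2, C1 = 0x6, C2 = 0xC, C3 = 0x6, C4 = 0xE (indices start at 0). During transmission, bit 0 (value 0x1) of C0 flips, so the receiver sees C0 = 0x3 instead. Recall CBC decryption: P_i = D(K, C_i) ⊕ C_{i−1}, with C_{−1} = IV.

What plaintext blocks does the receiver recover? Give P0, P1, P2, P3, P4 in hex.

Only C0 changed, to 0x3. In CBC, a change in C_i garbles P_i and flips the same bit in P_{i+1}. Decrypting the received ciphertext:
P0: D(K, 0x3) = 0x9; 0x9 ⊕ 0x2 = 0xB.
P1: D(K, 0x6) = 0x4; 0x4 ⊕ 0x3 = 0x7.
P2: D(K, 0xC) = 0xE; 0xE ⊕ 0x6 = 0x8.
P3: D(K, 0x6) = 0x4; 0x4 ⊕ 0xC = 0x8.
P4: D(K, 0xE) = 0xC; 0xC ⊕ 0x6 = 0xA.
Blocks that differ from the original plaintext: P0, P1.

P0 = 0xB, P1 = 0x7, P2 = 0x8, P3 = 0x8, P4 = 0xA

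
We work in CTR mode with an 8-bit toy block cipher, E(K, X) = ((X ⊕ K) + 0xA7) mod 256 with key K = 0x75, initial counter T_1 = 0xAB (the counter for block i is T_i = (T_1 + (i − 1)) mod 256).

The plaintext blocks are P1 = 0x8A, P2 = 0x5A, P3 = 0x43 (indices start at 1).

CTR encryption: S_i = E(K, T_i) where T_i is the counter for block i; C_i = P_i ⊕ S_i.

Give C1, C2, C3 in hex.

C1 = 0x0F, C2 = 0xDA, C3 = 0x3C

C1: T = 0xAB, S = E(K, T) = 0x85; 0x8A ⊕ 0x85 = 0x0F.
C2: T = 0xAC, S = E(K, T) = 0x80; 0x5A ⊕ 0x80 = 0xDA.
C3: T = 0xAD, S = E(K, T) = 0x7F; 0x43 ⊕ 0x7F = 0x3C.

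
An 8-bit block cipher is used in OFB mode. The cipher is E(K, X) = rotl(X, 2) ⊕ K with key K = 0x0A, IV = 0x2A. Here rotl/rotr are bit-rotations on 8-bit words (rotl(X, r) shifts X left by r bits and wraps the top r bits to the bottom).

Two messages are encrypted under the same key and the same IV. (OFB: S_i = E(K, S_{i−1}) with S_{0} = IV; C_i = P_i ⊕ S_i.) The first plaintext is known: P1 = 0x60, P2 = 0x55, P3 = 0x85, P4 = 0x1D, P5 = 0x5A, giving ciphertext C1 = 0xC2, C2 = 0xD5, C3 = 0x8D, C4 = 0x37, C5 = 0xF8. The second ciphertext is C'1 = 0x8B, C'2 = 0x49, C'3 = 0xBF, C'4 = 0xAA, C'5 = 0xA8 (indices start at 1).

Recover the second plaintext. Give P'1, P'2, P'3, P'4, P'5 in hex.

P'1 = 0x29, P'2 = 0xC9, P'3 = 0xB7, P'4 = 0x80, P'5 = 0x0A

In OFB with a reused IV, both messages share the same keystream S_i, so C_i ⊕ C'_i = P_i ⊕ P'_i and thus P'_i = P_i ⊕ C_i ⊕ C'_i.
P'1: 0x60 ⊕ 0xC2 ⊕ 0x8B = 0x29.
P'2: 0x55 ⊕ 0xD5 ⊕ 0x49 = 0xC9.
P'3: 0x85 ⊕ 0x8D ⊕ 0xBF = 0xB7.
P'4: 0x1D ⊕ 0x37 ⊕ 0xAA = 0x80.
P'5: 0x5A ⊕ 0xF8 ⊕ 0xA8 = 0x0A.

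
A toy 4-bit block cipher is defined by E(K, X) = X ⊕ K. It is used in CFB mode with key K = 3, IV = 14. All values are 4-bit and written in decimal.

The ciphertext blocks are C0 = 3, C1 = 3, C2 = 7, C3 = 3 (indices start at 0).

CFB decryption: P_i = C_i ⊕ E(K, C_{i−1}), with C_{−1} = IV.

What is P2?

P2 = 7

P2: E(K, 3) = 0; 7 ⊕ 0 = 7.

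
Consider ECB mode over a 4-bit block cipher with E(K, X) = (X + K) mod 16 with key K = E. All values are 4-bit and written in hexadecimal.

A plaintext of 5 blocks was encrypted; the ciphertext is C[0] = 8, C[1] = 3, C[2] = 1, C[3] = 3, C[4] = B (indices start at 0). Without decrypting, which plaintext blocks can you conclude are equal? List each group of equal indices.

ECB encrypts each block independently with the same key, so equal ciphertext blocks imply equal plaintext blocks.
C[1] = C[3] = 3, so P[1] = P[3].

P[1] = P[3]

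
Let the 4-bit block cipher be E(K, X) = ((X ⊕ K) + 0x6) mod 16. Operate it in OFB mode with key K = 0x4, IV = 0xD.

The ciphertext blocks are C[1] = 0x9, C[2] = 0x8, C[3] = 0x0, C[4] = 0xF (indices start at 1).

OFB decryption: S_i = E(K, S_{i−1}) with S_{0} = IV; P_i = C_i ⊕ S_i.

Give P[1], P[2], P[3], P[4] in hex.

P[1] = 0x6, P[2] = 0x9, P[3] = 0xB, P[4] = 0xA

P[1]: S = E(K, 0xD) = 0xF; 0x9 ⊕ 0xF = 0x6.
P[2]: S = E(K, 0xF) = 0x1; 0x8 ⊕ 0x1 = 0x9.
P[3]: S = E(K, 0x1) = 0xB; 0x0 ⊕ 0xB = 0xB.
P[4]: S = E(K, 0xB) = 0x5; 0xF ⊕ 0x5 = 0xA.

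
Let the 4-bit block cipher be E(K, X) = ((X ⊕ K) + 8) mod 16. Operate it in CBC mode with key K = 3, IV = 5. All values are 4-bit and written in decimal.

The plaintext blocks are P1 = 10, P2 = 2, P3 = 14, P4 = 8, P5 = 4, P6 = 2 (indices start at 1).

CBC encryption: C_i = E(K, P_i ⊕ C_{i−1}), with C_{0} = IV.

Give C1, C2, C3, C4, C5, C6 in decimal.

C1 = 4, C2 = 13, C3 = 8, C4 = 11, C5 = 4, C6 = 13

C1: P1 ⊕ 5 = 15; E(K, 15) = 4.
C2: P2 ⊕ 4 = 6; E(K, 6) = 13.
C3: P3 ⊕ 13 = 3; E(K, 3) = 8.
C4: P4 ⊕ 8 = 0; E(K, 0) = 11.
C5: P5 ⊕ 11 = 15; E(K, 15) = 4.
C6: P6 ⊕ 4 = 6; E(K, 6) = 13.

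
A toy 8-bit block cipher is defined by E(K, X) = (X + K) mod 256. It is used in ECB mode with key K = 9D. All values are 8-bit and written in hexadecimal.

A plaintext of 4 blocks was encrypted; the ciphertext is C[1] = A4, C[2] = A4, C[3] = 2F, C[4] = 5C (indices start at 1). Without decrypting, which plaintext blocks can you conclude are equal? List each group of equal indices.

P[1] = P[2]

ECB encrypts each block independently with the same key, so equal ciphertext blocks imply equal plaintext blocks.
C[1] = C[2] = A4, so P[1] = P[2].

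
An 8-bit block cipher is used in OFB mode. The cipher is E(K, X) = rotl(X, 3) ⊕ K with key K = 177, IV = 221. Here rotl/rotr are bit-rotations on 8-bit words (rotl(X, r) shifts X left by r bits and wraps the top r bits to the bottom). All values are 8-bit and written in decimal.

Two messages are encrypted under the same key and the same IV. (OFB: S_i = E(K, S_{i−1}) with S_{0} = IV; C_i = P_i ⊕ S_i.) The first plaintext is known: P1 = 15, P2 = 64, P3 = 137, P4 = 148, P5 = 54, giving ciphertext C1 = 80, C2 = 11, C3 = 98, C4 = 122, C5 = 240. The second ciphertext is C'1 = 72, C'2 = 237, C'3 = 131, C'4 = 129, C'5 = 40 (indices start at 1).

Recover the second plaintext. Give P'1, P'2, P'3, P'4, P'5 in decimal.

P'1 = 23, P'2 = 166, P'3 = 104, P'4 = 111, P'5 = 238

In OFB with a reused IV, both messages share the same keystream S_i, so C_i ⊕ C'_i = P_i ⊕ P'_i and thus P'_i = P_i ⊕ C_i ⊕ C'_i.
P'1: 15 ⊕ 80 ⊕ 72 = 23.
P'2: 64 ⊕ 11 ⊕ 237 = 166.
P'3: 137 ⊕ 98 ⊕ 131 = 104.
P'4: 148 ⊕ 122 ⊕ 129 = 111.
P'5: 54 ⊕ 240 ⊕ 40 = 238.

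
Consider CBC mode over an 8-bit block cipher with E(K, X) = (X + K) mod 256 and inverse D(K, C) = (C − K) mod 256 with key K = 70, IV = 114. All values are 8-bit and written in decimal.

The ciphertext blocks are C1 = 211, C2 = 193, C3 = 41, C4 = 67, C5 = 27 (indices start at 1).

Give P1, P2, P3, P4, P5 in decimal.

P1 = 255, P2 = 168, P3 = 34, P4 = 212, P5 = 150

CBC decryption: P_i = D(K, C_i) ⊕ C_{i−1}, with C_{0} = IV.
P1: D(K, 211) = 141; 141 ⊕ 114 = 255.
P2: D(K, 193) = 123; 123 ⊕ 211 = 168.
P3: D(K, 41) = 227; 227 ⊕ 193 = 34.
P4: D(K, 67) = 253; 253 ⊕ 41 = 212.
P5: D(K, 27) = 213; 213 ⊕ 67 = 150.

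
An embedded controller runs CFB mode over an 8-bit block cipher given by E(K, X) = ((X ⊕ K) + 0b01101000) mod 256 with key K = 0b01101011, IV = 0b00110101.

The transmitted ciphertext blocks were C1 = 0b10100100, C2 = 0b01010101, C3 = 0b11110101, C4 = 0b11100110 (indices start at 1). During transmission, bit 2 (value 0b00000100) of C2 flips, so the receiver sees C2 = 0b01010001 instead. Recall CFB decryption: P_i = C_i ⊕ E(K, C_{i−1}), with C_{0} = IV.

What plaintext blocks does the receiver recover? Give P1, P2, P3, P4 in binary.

Only C2 changed, to 0b01010001. In CFB, a change in C_i flips the same bit in P_i and garbles P_{i+1}. Decrypting the received ciphertext:
P1: E(K, 0b00110101) = 0b11000110; 0b10100100 ⊕ 0b11000110 = 0b01100010.
P2: E(K, 0b10100100) = 0b00110111; 0b01010001 ⊕ 0b00110111 = 0b01100110.
P3: E(K, 0b01010001) = 0b10100010; 0b11110101 ⊕ 0b10100010 = 0b01010111.
P4: E(K, 0b11110101) = 0b00000110; 0b11100110 ⊕ 0b00000110 = 0b11100000.
Blocks that differ from the original plaintext: P2, P3.

P1 = 0b01100010, P2 = 0b01100110, P3 = 0b01010111, P4 = 0b11100000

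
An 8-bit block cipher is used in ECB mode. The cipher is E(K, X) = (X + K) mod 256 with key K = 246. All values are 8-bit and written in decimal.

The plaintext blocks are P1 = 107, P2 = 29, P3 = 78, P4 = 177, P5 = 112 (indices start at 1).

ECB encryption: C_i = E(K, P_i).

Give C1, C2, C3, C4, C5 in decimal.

C1: E(K, 107) = 97.
C2: E(K, 29) = 19.
C3: E(K, 78) = 68.
C4: E(K, 177) = 167.
C5: E(K, 112) = 102.

C1 = 97, C2 = 19, C3 = 68, C4 = 167, C5 = 102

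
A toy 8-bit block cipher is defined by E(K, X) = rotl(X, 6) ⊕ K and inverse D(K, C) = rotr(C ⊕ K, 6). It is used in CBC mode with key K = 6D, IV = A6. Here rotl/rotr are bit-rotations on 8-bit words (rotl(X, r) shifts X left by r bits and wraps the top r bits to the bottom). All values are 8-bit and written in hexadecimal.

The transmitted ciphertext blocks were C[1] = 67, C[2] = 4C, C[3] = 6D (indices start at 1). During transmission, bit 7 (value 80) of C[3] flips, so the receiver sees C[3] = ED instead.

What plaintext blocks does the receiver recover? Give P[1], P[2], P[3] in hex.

CBC decryption: P_i = D(K, C_i) ⊕ C_{i−1}, with C_{0} = IV.
Only C[3] changed, to ED. In CBC, a change in C_i garbles P_i and flips the same bit in P_{i+1}. Decrypting the received ciphertext:
P[1]: D(K, 67) = 28; 28 ⊕ A6 = 8E.
P[2]: D(K, 4C) = 84; 84 ⊕ 67 = E3.
P[3]: D(K, ED) = 02; 02 ⊕ 4C = 4E.
Blocks that differ from the original plaintext: P[3].

P[1] = 8E, P[2] = E3, P[3] = 4E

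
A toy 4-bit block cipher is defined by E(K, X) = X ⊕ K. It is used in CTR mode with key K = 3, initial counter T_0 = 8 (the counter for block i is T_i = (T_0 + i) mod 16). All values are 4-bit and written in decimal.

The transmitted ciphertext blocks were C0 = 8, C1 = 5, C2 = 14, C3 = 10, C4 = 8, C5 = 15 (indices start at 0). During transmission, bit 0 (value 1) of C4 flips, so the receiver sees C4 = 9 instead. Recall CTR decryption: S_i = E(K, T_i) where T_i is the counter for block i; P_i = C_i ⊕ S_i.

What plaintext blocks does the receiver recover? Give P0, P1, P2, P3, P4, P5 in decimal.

P0 = 3, P1 = 15, P2 = 7, P3 = 2, P4 = 6, P5 = 1

Only C4 changed, to 9. In CTR, a change in C_i flips the same bit in P_i only; the keystream is unaffected. Decrypting the received ciphertext:
P0: T = 8, S = E(K, T) = 11; 8 ⊕ 11 = 3.
P1: T = 9, S = E(K, T) = 10; 5 ⊕ 10 = 15.
P2: T = 10, S = E(K, T) = 9; 14 ⊕ 9 = 7.
P3: T = 11, S = E(K, T) = 8; 10 ⊕ 8 = 2.
P4: T = 12, S = E(K, T) = 15; 9 ⊕ 15 = 6.
P5: T = 13, S = E(K, T) = 14; 15 ⊕ 14 = 1.
Blocks that differ from the original plaintext: P4.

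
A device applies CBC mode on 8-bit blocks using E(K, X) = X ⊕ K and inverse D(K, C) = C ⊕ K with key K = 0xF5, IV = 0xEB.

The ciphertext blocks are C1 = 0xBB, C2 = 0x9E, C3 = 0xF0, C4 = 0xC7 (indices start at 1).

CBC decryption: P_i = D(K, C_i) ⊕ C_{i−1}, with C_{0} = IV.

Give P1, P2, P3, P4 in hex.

P1 = 0xA5, P2 = 0xD0, P3 = 0x9B, P4 = 0xC2

P1: D(K, 0xBB) = 0x4E; 0x4E ⊕ 0xEB = 0xA5.
P2: D(K, 0x9E) = 0x6B; 0x6B ⊕ 0xBB = 0xD0.
P3: D(K, 0xF0) = 0x05; 0x05 ⊕ 0x9E = 0x9B.
P4: D(K, 0xC7) = 0x32; 0x32 ⊕ 0xF0 = 0xC2.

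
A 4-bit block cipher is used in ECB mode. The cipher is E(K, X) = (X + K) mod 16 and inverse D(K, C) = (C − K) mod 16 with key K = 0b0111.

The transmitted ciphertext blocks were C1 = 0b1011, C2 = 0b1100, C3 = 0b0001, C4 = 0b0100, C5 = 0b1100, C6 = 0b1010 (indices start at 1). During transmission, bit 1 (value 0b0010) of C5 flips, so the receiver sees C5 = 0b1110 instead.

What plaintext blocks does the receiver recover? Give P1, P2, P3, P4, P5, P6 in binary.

P1 = 0b0100, P2 = 0b0101, P3 = 0b1010, P4 = 0b1101, P5 = 0b0111, P6 = 0b0011

ECB decryption: P_i = D(K, C_i).
Only C5 changed, to 0b1110. In ECB, a change in C_i affects only P_i. Decrypting the received ciphertext:
P1: D(K, 0b1011) = 0b0100.
P2: D(K, 0b1100) = 0b0101.
P3: D(K, 0b0001) = 0b1010.
P4: D(K, 0b0100) = 0b1101.
P5: D(K, 0b1110) = 0b0111.
P6: D(K, 0b1010) = 0b0011.
Blocks that differ from the original plaintext: P5.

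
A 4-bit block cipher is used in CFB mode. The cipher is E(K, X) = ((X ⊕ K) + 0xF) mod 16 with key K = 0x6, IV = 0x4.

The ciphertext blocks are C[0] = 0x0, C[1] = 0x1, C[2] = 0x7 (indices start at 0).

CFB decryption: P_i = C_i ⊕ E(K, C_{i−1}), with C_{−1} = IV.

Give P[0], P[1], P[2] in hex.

P[0] = 0x1, P[1] = 0x4, P[2] = 0x1

P[0]: E(K, 0x4) = 0x1; 0x0 ⊕ 0x1 = 0x1.
P[1]: E(K, 0x0) = 0x5; 0x1 ⊕ 0x5 = 0x4.
P[2]: E(K, 0x1) = 0x6; 0x7 ⊕ 0x6 = 0x1.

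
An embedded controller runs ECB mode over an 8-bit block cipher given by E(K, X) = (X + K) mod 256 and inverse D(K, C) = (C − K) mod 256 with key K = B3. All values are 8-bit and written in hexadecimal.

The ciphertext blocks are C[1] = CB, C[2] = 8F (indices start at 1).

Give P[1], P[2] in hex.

ECB decryption: P_i = D(K, C_i).
P[1]: D(K, CB) = 18.
P[2]: D(K, 8F) = DC.

P[1] = 18, P[2] = DC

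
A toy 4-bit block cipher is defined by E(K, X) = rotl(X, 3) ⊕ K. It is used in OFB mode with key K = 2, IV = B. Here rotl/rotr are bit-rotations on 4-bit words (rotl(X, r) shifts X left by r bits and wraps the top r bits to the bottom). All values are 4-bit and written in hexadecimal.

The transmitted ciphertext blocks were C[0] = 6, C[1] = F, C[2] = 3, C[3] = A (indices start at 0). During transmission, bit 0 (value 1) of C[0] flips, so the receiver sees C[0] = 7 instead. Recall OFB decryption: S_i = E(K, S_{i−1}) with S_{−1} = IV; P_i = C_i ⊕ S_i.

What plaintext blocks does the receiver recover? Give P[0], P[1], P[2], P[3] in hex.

Only C[0] changed, to 7. In OFB, a change in C_i flips the same bit in P_i only; the keystream is unaffected. Decrypting the received ciphertext:
P[0]: S = E(K, B) = F; 7 ⊕ F = 8.
P[1]: S = E(K, F) = D; F ⊕ D = 2.
P[2]: S = E(K, D) = C; 3 ⊕ C = F.
P[3]: S = E(K, C) = 4; A ⊕ 4 = E.
Blocks that differ from the original plaintext: P[0].

P[0] = 8, P[1] = 2, P[2] = F, P[3] = E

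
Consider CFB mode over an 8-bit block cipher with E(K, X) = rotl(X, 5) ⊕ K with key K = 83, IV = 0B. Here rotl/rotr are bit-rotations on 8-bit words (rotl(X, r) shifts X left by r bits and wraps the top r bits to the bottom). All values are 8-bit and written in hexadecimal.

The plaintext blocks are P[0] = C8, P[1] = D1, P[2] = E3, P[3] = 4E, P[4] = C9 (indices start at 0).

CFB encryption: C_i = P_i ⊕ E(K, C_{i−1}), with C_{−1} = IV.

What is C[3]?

C[0]: E(K, 0B) = E2; C8 ⊕ E2 = 2A.
C[1]: E(K, 2A) = C6; D1 ⊕ C6 = 17.
C[2]: E(K, 17) = 61; E3 ⊕ 61 = 82.
C[3]: E(K, 82) = D3; 4E ⊕ D3 = 9D.

C[3] = 9D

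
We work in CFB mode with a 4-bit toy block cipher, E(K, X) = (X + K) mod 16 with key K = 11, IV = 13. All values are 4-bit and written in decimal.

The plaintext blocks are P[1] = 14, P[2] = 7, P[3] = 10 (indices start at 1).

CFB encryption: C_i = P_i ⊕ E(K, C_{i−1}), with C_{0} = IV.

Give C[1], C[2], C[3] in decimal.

C[1] = 6, C[2] = 6, C[3] = 11

C[1]: E(K, 13) = 8; 14 ⊕ 8 = 6.
C[2]: E(K, 6) = 1; 7 ⊕ 1 = 6.
C[3]: E(K, 6) = 1; 10 ⊕ 1 = 11.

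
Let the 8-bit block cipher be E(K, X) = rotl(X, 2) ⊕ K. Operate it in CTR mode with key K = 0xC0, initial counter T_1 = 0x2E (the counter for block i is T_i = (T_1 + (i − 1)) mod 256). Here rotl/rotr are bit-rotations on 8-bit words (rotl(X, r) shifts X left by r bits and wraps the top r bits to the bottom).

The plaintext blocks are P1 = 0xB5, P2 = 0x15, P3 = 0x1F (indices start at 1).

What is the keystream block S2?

CTR encryption: S_i = E(K, T_i) where T_i is the counter for block i; C_i = P_i ⊕ S_i.
C1: T = 0x2E, S = E(K, T) = 0x78; 0xB5 ⊕ 0x78 = 0xCD.
C2: T = 0x2F, S = E(K, T) = 0x7C; 0x15 ⊕ 0x7C = 0x69.
So S2 = 0x7C.

0x7C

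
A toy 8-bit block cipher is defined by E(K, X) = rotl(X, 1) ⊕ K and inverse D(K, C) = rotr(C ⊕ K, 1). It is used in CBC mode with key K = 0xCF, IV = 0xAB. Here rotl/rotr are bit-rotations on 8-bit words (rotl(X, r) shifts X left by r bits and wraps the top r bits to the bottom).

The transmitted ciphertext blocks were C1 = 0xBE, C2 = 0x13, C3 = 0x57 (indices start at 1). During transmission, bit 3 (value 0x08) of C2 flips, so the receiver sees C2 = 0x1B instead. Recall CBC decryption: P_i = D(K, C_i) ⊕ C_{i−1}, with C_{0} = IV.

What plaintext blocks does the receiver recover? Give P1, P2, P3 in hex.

Only C2 changed, to 0x1B. In CBC, a change in C_i garbles P_i and flips the same bit in P_{i+1}. Decrypting the received ciphertext:
P1: D(K, 0xBE) = 0xB8; 0xB8 ⊕ 0xAB = 0x13.
P2: D(K, 0x1B) = 0x6A; 0x6A ⊕ 0xBE = 0xD4.
P3: D(K, 0x57) = 0x4C; 0x4C ⊕ 0x1B = 0x57.
Blocks that differ from the original plaintext: P2, P3.

P1 = 0x13, P2 = 0xD4, P3 = 0x57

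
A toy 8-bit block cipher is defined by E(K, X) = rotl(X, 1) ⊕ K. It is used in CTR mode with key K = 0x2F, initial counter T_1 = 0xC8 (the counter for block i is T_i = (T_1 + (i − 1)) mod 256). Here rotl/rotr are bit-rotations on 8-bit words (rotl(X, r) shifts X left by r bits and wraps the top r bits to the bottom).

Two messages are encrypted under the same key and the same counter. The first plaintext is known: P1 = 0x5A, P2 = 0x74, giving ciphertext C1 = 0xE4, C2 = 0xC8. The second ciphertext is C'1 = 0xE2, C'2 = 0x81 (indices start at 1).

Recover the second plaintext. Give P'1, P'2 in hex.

In CTR with a reused counter, both messages share the same keystream S_i, so C_i ⊕ C'_i = P_i ⊕ P'_i and thus P'_i = P_i ⊕ C_i ⊕ C'_i.
P'1: 0x5A ⊕ 0xE4 ⊕ 0xE2 = 0x5C.
P'2: 0x74 ⊕ 0xC8 ⊕ 0x81 = 0x3D.

P'1 = 0x5C, P'2 = 0x3D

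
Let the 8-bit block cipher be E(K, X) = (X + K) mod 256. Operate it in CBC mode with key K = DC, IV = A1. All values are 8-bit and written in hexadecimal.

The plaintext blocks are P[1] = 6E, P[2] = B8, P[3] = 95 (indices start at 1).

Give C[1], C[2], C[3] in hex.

CBC encryption: C_i = E(K, P_i ⊕ C_{i−1}), with C_{0} = IV.
C[1]: P[1] ⊕ A1 = CF; E(K, CF) = AB.
C[2]: P[2] ⊕ AB = 13; E(K, 13) = EF.
C[3]: P[3] ⊕ EF = 7A; E(K, 7A) = 56.

C[1] = AB, C[2] = EF, C[3] = 56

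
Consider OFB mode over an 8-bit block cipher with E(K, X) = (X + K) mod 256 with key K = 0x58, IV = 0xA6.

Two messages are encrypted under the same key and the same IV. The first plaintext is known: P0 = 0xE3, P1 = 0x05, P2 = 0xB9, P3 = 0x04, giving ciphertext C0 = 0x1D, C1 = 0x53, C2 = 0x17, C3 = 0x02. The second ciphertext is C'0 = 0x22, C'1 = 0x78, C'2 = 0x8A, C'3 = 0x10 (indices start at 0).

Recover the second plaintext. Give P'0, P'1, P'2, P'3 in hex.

In OFB with a reused IV, both messages share the same keystream S_i, so C_i ⊕ C'_i = P_i ⊕ P'_i and thus P'_i = P_i ⊕ C_i ⊕ C'_i.
P'0: 0xE3 ⊕ 0x1D ⊕ 0x22 = 0xDC.
P'1: 0x05 ⊕ 0x53 ⊕ 0x78 = 0x2E.
P'2: 0xB9 ⊕ 0x17 ⊕ 0x8A = 0x24.
P'3: 0x04 ⊕ 0x02 ⊕ 0x10 = 0x16.

P'0 = 0xDC, P'1 = 0x2E, P'2 = 0x24, P'3 = 0x16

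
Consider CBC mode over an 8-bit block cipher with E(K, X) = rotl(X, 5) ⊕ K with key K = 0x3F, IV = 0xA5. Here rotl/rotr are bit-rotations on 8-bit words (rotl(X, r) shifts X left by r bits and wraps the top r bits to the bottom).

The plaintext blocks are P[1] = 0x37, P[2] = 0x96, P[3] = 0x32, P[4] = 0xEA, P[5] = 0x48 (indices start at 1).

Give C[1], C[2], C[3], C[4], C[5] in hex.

C[1] = 0x6D, C[2] = 0x40, C[3] = 0x71, C[4] = 0x4C, C[5] = 0xBF

CBC encryption: C_i = E(K, P_i ⊕ C_{i−1}), with C_{0} = IV.
C[1]: P[1] ⊕ 0xA5 = 0x92; E(K, 0x92) = 0x6D.
C[2]: P[2] ⊕ 0x6D = 0xFB; E(K, 0xFB) = 0x40.
C[3]: P[3] ⊕ 0x40 = 0x72; E(K, 0x72) = 0x71.
C[4]: P[4] ⊕ 0x71 = 0x9B; E(K, 0x9B) = 0x4C.
C[5]: P[5] ⊕ 0x4C = 0x04; E(K, 0x04) = 0xBF.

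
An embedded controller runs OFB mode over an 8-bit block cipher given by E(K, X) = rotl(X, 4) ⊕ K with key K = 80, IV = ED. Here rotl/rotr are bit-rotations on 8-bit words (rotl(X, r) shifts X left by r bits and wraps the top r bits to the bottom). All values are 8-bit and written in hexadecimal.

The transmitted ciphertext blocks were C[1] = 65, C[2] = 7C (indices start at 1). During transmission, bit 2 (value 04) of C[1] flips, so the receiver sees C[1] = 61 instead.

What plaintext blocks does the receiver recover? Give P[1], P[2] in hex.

P[1] = 3F, P[2] = 19

OFB decryption: S_i = E(K, S_{i−1}) with S_{0} = IV; P_i = C_i ⊕ S_i.
Only C[1] changed, to 61. In OFB, a change in C_i flips the same bit in P_i only; the keystream is unaffected. Decrypting the received ciphertext:
P[1]: S = E(K, ED) = 5E; 61 ⊕ 5E = 3F.
P[2]: S = E(K, 5E) = 65; 7C ⊕ 65 = 19.
Blocks that differ from the original plaintext: P[1].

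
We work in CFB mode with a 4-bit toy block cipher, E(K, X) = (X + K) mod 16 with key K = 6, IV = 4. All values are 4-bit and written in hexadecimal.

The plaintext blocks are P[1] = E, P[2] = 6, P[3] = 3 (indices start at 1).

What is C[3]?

C[3] = 1

CFB encryption: C_i = P_i ⊕ E(K, C_{i−1}), with C_{0} = IV.
C[1]: E(K, 4) = A; E ⊕ A = 4.
C[2]: E(K, 4) = A; 6 ⊕ A = C.
C[3]: E(K, C) = 2; 3 ⊕ 2 = 1.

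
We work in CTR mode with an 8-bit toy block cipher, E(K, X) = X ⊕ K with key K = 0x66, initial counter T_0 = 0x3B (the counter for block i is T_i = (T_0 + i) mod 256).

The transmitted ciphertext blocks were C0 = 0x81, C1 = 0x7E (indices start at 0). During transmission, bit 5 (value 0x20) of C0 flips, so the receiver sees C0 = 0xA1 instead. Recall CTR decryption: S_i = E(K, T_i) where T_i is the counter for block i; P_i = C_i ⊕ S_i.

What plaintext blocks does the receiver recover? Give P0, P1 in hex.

Only C0 changed, to 0xA1. In CTR, a change in C_i flips the same bit in P_i only; the keystream is unaffected. Decrypting the received ciphertext:
P0: T = 0x3B, S = E(K, T) = 0x5D; 0xA1 ⊕ 0x5D = 0xFC.
P1: T = 0x3C, S = E(K, T) = 0x5A; 0x7E ⊕ 0x5A = 0x24.
Blocks that differ from the original plaintext: P0.

P0 = 0xFC, P1 = 0x24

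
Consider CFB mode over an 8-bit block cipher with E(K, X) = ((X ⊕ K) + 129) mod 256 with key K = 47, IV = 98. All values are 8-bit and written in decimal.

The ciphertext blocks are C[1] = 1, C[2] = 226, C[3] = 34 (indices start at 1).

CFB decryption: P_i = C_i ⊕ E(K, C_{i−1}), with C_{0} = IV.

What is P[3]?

P[3] = 108

P[3]: E(K, 226) = 78; 34 ⊕ 78 = 108.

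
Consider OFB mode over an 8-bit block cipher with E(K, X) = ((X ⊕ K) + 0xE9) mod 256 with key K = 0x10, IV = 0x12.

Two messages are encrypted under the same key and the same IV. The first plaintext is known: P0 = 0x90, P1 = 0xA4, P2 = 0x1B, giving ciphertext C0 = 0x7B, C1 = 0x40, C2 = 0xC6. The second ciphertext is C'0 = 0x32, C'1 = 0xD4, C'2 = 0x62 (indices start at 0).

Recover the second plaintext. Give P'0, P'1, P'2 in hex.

In OFB with a reused IV, both messages share the same keystream S_i, so C_i ⊕ C'_i = P_i ⊕ P'_i and thus P'_i = P_i ⊕ C_i ⊕ C'_i.
P'0: 0x90 ⊕ 0x7B ⊕ 0x32 = 0xD9.
P'1: 0xA4 ⊕ 0x40 ⊕ 0xD4 = 0x30.
P'2: 0x1B ⊕ 0xC6 ⊕ 0x62 = 0xBF.

P'0 = 0xD9, P'1 = 0x30, P'2 = 0xBF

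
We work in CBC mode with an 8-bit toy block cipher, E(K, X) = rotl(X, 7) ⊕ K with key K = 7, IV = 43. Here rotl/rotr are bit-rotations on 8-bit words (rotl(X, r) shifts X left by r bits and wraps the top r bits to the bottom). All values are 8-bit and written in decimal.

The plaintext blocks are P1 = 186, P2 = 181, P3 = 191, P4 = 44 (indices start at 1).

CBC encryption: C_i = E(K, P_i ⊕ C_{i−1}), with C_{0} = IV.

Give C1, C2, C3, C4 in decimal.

C1 = 207, C2 = 58, C3 = 197, C4 = 243

C1: P1 ⊕ 43 = 145; E(K, 145) = 207.
C2: P2 ⊕ 207 = 122; E(K, 122) = 58.
C3: P3 ⊕ 58 = 133; E(K, 133) = 197.
C4: P4 ⊕ 197 = 233; E(K, 233) = 243.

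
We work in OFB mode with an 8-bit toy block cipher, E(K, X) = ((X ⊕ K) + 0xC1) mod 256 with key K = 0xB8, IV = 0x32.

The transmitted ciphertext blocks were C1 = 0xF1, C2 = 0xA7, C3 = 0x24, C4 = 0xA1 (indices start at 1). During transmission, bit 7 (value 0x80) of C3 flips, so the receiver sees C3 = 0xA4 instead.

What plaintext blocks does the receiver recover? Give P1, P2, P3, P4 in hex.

P1 = 0xBA, P2 = 0x13, P3 = 0x69, P4 = 0x97

OFB decryption: S_i = E(K, S_{i−1}) with S_{0} = IV; P_i = C_i ⊕ S_i.
Only C3 changed, to 0xA4. In OFB, a change in C_i flips the same bit in P_i only; the keystream is unaffected. Decrypting the received ciphertext:
P1: S = E(K, 0x32) = 0x4B; 0xF1 ⊕ 0x4B = 0xBA.
P2: S = E(K, 0x4B) = 0xB4; 0xA7 ⊕ 0xB4 = 0x13.
P3: S = E(K, 0xB4) = 0xCD; 0xA4 ⊕ 0xCD = 0x69.
P4: S = E(K, 0xCD) = 0x36; 0xA1 ⊕ 0x36 = 0x97.
Blocks that differ from the original plaintext: P3.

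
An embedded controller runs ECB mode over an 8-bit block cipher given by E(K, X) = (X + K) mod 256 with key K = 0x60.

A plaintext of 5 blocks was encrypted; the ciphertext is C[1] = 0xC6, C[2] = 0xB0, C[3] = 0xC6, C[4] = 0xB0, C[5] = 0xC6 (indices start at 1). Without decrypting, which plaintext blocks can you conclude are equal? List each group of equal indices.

P[1] = P[3] = P[5]; P[2] = P[4]

ECB encrypts each block independently with the same key, so equal ciphertext blocks imply equal plaintext blocks.
C[1] = C[3] = C[5] = 0xC6, so P[1] = P[3] = P[5].
C[2] = C[4] = 0xB0, so P[2] = P[4].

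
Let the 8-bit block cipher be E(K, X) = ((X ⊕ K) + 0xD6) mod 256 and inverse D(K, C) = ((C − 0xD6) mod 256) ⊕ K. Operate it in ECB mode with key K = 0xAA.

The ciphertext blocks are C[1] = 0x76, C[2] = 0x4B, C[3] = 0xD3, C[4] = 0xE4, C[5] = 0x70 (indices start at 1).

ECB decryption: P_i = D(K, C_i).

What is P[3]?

P[3] = 0x57

P[3]: D(K, 0xD3) = 0x57.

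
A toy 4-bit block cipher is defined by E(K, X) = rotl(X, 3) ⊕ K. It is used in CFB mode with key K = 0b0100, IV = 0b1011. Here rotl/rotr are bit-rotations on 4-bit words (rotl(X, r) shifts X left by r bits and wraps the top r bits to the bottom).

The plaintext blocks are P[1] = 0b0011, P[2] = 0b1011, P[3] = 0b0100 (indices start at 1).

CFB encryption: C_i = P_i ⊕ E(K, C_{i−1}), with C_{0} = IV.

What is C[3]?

C[1]: E(K, 0b1011) = 0b1001; 0b0011 ⊕ 0b1001 = 0b1010.
C[2]: E(K, 0b1010) = 0b0001; 0b1011 ⊕ 0b0001 = 0b1010.
C[3]: E(K, 0b1010) = 0b0001; 0b0100 ⊕ 0b0001 = 0b0101.

C[3] = 0b0101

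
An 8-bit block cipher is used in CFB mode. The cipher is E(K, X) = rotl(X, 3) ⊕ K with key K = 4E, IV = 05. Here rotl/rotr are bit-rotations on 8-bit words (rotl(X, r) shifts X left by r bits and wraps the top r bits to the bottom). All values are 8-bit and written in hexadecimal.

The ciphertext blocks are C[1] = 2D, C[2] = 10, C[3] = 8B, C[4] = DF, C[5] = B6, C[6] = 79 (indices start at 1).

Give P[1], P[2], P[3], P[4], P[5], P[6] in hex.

CFB decryption: P_i = C_i ⊕ E(K, C_{i−1}), with C_{0} = IV.
P[1]: E(K, 05) = 66; 2D ⊕ 66 = 4B.
P[2]: E(K, 2D) = 27; 10 ⊕ 27 = 37.
P[3]: E(K, 10) = CE; 8B ⊕ CE = 45.
P[4]: E(K, 8B) = 12; DF ⊕ 12 = CD.
P[5]: E(K, DF) = B0; B6 ⊕ B0 = 06.
P[6]: E(K, B6) = FB; 79 ⊕ FB = 82.

P[1] = 4B, P[2] = 37, P[3] = 45, P[4] = CD, P[5] = 06, P[6] = 82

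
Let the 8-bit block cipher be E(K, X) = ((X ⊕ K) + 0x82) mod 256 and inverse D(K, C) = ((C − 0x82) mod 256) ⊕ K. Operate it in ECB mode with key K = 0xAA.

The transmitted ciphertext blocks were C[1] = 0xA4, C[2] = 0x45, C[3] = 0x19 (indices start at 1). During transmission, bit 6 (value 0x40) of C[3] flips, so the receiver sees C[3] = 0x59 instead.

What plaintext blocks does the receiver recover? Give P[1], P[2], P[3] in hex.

ECB decryption: P_i = D(K, C_i).
Only C[3] changed, to 0x59. In ECB, a change in C_i affects only P_i. Decrypting the received ciphertext:
P[1]: D(K, 0xA4) = 0x88.
P[2]: D(K, 0x45) = 0x69.
P[3]: D(K, 0x59) = 0x7D.
Blocks that differ from the original plaintext: P[3].

P[1] = 0x88, P[2] = 0x69, P[3] = 0x7D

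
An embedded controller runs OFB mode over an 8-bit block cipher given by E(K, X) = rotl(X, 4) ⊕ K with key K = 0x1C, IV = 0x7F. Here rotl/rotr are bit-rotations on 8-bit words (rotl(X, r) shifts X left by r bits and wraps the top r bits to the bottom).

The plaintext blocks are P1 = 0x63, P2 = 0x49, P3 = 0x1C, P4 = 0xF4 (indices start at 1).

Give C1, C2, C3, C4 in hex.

OFB encryption: S_i = E(K, S_{i−1}) with S_{0} = IV; C_i = P_i ⊕ S_i.
C1: S = E(K, 0x7F) = 0xEB; 0x63 ⊕ 0xEB = 0x88.
C2: S = E(K, 0xEB) = 0xA2; 0x49 ⊕ 0xA2 = 0xEB.
C3: S = E(K, 0xA2) = 0x36; 0x1C ⊕ 0x36 = 0x2A.
C4: S = E(K, 0x36) = 0x7F; 0xF4 ⊕ 0x7F = 0x8B.

C1 = 0x88, C2 = 0xEB, C3 = 0x2A, C4 = 0x8B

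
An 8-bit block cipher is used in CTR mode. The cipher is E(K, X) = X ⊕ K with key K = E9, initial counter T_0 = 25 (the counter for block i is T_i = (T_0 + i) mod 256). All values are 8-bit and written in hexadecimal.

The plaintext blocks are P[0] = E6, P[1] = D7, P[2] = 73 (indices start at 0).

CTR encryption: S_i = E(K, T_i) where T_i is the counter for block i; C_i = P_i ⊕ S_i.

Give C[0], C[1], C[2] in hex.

C[0] = 2A, C[1] = 18, C[2] = BD

C[0]: T = 25, S = E(K, T) = CC; E6 ⊕ CC = 2A.
C[1]: T = 26, S = E(K, T) = CF; D7 ⊕ CF = 18.
C[2]: T = 27, S = E(K, T) = CE; 73 ⊕ CE = BD.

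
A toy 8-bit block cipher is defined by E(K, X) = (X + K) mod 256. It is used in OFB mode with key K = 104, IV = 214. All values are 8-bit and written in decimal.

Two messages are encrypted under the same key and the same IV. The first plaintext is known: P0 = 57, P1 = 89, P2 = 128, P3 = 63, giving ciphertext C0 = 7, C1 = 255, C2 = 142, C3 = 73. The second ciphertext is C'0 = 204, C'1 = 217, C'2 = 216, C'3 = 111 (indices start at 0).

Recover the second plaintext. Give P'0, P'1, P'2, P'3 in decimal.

In OFB with a reused IV, both messages share the same keystream S_i, so C_i ⊕ C'_i = P_i ⊕ P'_i and thus P'_i = P_i ⊕ C_i ⊕ C'_i.
P'0: 57 ⊕ 7 ⊕ 204 = 242.
P'1: 89 ⊕ 255 ⊕ 217 = 127.
P'2: 128 ⊕ 142 ⊕ 216 = 214.
P'3: 63 ⊕ 73 ⊕ 111 = 25.

P'0 = 242, P'1 = 127, P'2 = 214, P'3 = 25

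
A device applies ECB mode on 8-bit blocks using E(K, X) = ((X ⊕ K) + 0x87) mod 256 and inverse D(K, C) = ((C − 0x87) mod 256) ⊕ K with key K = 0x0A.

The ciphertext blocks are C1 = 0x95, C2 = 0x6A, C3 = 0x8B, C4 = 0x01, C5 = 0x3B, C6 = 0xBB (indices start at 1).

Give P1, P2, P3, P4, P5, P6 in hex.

P1 = 0x04, P2 = 0xE9, P3 = 0x0E, P4 = 0x70, P5 = 0xBE, P6 = 0x3E

ECB decryption: P_i = D(K, C_i).
P1: D(K, 0x95) = 0x04.
P2: D(K, 0x6A) = 0xE9.
P3: D(K, 0x8B) = 0x0E.
P4: D(K, 0x01) = 0x70.
P5: D(K, 0x3B) = 0xBE.
P6: D(K, 0xBB) = 0x3E.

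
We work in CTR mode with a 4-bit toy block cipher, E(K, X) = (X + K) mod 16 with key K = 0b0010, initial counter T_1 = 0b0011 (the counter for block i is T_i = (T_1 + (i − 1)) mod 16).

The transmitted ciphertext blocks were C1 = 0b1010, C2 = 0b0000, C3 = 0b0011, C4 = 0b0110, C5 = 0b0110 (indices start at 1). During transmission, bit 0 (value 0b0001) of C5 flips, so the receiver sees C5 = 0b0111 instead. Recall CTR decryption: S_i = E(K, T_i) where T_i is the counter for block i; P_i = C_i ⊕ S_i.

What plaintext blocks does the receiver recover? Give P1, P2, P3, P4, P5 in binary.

Only C5 changed, to 0b0111. In CTR, a change in C_i flips the same bit in P_i only; the keystream is unaffected. Decrypting the received ciphertext:
P1: T = 0b0011, S = E(K, T) = 0b0101; 0b1010 ⊕ 0b0101 = 0b1111.
P2: T = 0b0100, S = E(K, T) = 0b0110; 0b0000 ⊕ 0b0110 = 0b0110.
P3: T = 0b0101, S = E(K, T) = 0b0111; 0b0011 ⊕ 0b0111 = 0b0100.
P4: T = 0b0110, S = E(K, T) = 0b1000; 0b0110 ⊕ 0b1000 = 0b1110.
P5: T = 0b0111, S = E(K, T) = 0b1001; 0b0111 ⊕ 0b1001 = 0b1110.
Blocks that differ from the original plaintext: P5.

P1 = 0b1111, P2 = 0b0110, P3 = 0b0100, P4 = 0b1110, P5 = 0b1110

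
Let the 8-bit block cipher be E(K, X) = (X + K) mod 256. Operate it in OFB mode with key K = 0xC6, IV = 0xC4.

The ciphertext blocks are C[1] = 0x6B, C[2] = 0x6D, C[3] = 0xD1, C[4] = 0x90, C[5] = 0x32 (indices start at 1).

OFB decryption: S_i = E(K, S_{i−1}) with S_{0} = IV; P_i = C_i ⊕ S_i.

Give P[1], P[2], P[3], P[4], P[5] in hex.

P[1]: S = E(K, 0xC4) = 0x8A; 0x6B ⊕ 0x8A = 0xE1.
P[2]: S = E(K, 0x8A) = 0x50; 0x6D ⊕ 0x50 = 0x3D.
P[3]: S = E(K, 0x50) = 0x16; 0xD1 ⊕ 0x16 = 0xC7.
P[4]: S = E(K, 0x16) = 0xDC; 0x90 ⊕ 0xDC = 0x4C.
P[5]: S = E(K, 0xDC) = 0xA2; 0x32 ⊕ 0xA2 = 0x90.

P[1] = 0xE1, P[2] = 0x3D, P[3] = 0xC7, P[4] = 0x4C, P[5] = 0x90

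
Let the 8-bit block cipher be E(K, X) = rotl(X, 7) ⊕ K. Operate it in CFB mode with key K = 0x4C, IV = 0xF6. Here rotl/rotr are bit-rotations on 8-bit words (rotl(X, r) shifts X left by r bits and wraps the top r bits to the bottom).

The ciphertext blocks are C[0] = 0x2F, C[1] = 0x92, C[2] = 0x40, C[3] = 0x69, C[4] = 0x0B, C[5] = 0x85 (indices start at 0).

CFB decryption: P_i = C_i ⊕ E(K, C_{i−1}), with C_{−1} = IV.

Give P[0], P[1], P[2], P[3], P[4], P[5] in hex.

P[0] = 0x18, P[1] = 0x49, P[2] = 0x45, P[3] = 0x05, P[4] = 0xF3, P[5] = 0x4C

P[0]: E(K, 0xF6) = 0x37; 0x2F ⊕ 0x37 = 0x18.
P[1]: E(K, 0x2F) = 0xDB; 0x92 ⊕ 0xDB = 0x49.
P[2]: E(K, 0x92) = 0x05; 0x40 ⊕ 0x05 = 0x45.
P[3]: E(K, 0x40) = 0x6C; 0x69 ⊕ 0x6C = 0x05.
P[4]: E(K, 0x69) = 0xF8; 0x0B ⊕ 0xF8 = 0xF3.
P[5]: E(K, 0x0B) = 0xC9; 0x85 ⊕ 0xC9 = 0x4C.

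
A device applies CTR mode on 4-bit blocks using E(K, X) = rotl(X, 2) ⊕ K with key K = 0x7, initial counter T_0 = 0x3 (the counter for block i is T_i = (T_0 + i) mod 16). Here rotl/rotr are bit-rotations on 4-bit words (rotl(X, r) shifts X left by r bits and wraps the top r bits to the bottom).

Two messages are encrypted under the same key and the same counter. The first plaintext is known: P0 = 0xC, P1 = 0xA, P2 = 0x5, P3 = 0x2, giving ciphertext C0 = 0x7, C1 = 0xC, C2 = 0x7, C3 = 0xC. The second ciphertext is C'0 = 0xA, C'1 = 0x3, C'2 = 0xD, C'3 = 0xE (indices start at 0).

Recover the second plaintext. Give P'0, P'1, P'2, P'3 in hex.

In CTR with a reused counter, both messages share the same keystream S_i, so C_i ⊕ C'_i = P_i ⊕ P'_i and thus P'_i = P_i ⊕ C_i ⊕ C'_i.
P'0: 0xC ⊕ 0x7 ⊕ 0xA = 0x1.
P'1: 0xA ⊕ 0xC ⊕ 0x3 = 0x5.
P'2: 0x5 ⊕ 0x7 ⊕ 0xD = 0xF.
P'3: 0x2 ⊕ 0xC ⊕ 0xE = 0x0.

P'0 = 0x1, P'1 = 0x5, P'2 = 0xF, P'3 = 0x0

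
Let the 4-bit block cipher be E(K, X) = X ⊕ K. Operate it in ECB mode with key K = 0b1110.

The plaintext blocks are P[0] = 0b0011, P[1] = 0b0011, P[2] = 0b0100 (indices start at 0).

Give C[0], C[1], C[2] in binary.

ECB encryption: C_i = E(K, P_i).
C[0]: E(K, 0b0011) = 0b1101.
C[1]: E(K, 0b0011) = 0b1101.
C[2]: E(K, 0b0100) = 0b1010.

C[0] = 0b1101, C[1] = 0b1101, C[2] = 0b1010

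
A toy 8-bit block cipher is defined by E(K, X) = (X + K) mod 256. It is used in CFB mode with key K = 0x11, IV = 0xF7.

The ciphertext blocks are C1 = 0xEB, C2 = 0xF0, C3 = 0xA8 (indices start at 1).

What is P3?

P3 = 0xA9

CFB decryption: P_i = C_i ⊕ E(K, C_{i−1}), with C_{0} = IV.
P3: E(K, 0xF0) = 0x01; 0xA8 ⊕ 0x01 = 0xA9.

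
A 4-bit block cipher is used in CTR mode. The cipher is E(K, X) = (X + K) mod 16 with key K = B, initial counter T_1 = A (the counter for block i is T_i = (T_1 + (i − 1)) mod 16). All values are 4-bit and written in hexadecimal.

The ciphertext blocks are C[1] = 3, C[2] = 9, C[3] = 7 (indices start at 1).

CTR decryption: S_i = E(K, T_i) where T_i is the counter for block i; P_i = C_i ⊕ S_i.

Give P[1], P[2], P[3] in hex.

P[1] = 6, P[2] = F, P[3] = 0

P[1]: T = A, S = E(K, T) = 5; 3 ⊕ 5 = 6.
P[2]: T = B, S = E(K, T) = 6; 9 ⊕ 6 = F.
P[3]: T = C, S = E(K, T) = 7; 7 ⊕ 7 = 0.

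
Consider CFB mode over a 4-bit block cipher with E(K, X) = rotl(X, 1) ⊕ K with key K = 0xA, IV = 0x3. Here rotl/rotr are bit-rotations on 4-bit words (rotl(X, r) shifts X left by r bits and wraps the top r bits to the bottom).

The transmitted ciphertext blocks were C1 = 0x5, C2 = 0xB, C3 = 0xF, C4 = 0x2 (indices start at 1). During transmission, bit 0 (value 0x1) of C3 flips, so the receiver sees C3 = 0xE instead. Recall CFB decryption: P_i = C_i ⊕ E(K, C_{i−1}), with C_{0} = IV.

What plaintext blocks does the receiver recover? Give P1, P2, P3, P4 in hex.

Only C3 changed, to 0xE. In CFB, a change in C_i flips the same bit in P_i and garbles P_{i+1}. Decrypting the received ciphertext:
P1: E(K, 0x3) = 0xC; 0x5 ⊕ 0xC = 0x9.
P2: E(K, 0x5) = 0x0; 0xB ⊕ 0x0 = 0xB.
P3: E(K, 0xB) = 0xD; 0xE ⊕ 0xD = 0x3.
P4: E(K, 0xE) = 0x7; 0x2 ⊕ 0x7 = 0x5.
Blocks that differ from the original plaintext: P3, P4.

P1 = 0x9, P2 = 0xB, P3 = 0x3, P4 = 0x5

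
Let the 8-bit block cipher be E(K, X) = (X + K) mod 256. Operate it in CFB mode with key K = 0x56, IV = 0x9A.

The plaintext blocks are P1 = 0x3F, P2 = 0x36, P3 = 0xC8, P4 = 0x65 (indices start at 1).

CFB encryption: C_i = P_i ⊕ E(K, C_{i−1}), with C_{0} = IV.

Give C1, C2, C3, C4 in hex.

C1 = 0xCF, C2 = 0x13, C3 = 0xA1, C4 = 0x92

C1: E(K, 0x9A) = 0xF0; 0x3F ⊕ 0xF0 = 0xCF.
C2: E(K, 0xCF) = 0x25; 0x36 ⊕ 0x25 = 0x13.
C3: E(K, 0x13) = 0x69; 0xC8 ⊕ 0x69 = 0xA1.
C4: E(K, 0xA1) = 0xF7; 0x65 ⊕ 0xF7 = 0x92.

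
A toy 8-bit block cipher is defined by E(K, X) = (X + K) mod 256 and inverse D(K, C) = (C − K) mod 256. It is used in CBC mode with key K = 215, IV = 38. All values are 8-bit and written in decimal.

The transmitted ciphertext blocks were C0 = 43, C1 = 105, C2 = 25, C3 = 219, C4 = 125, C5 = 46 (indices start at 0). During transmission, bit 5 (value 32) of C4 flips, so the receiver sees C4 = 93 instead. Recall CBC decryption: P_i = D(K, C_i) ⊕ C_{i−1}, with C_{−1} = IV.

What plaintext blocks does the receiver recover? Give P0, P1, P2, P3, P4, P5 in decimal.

P0 = 114, P1 = 185, P2 = 43, P3 = 29, P4 = 93, P5 = 10

Only C4 changed, to 93. In CBC, a change in C_i garbles P_i and flips the same bit in P_{i+1}. Decrypting the received ciphertext:
P0: D(K, 43) = 84; 84 ⊕ 38 = 114.
P1: D(K, 105) = 146; 146 ⊕ 43 = 185.
P2: D(K, 25) = 66; 66 ⊕ 105 = 43.
P3: D(K, 219) = 4; 4 ⊕ 25 = 29.
P4: D(K, 93) = 134; 134 ⊕ 219 = 93.
P5: D(K, 46) = 87; 87 ⊕ 93 = 10.
Blocks that differ from the original plaintext: P4, P5.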